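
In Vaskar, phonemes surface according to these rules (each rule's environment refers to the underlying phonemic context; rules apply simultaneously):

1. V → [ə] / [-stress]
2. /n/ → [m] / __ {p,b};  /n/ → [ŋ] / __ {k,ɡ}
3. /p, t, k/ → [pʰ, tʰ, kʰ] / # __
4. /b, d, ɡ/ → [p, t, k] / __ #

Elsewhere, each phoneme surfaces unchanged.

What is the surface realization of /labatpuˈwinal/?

/l/ stays [l].
/a/ meets the environment for rule 1 (in an unstressed syllable) → [ə].
/b/ (between /a/ and /a/) fails the environment for rule 4, so it stays [b].
/a/ (between /b/ and /t/): in an unstressed syllable, so rule 1 applies → [ə].
/t/ (between /a/ and /p/): rule 3 targets it, but not word-initially → unchanged [t].
/p/ (between /t/ and /u/) fails the environment for rule 3, so it stays [p].
/u/ (between /p/ and /w/) occurs in an unstressed syllable → [ə] by rule 1.
/w/ (between /u/ and /i/) is unaffected → [w].
/i/ — between /w/ and /n/; rule 1 does not apply here → [i].
/n/ — between /i/ and /a/; rule 2 does not apply here → [n].
/a/ — between /n/ and /l/, in an unstressed syllable — surfaces as [ə] (rule 1).
/l/ stays [l].

[ləbətpəˈwinəl]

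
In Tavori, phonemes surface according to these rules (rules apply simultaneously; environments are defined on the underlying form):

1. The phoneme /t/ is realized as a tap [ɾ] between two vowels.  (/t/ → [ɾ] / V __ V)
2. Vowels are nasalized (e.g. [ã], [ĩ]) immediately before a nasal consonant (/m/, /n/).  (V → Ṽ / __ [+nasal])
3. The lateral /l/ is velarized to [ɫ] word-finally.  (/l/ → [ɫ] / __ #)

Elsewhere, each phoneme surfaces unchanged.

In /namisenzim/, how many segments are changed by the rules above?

3

Segments that undergo a rule: /a/ → [ã] (rule 2); /e/ → [ẽ] (rule 2); /i/ → [ĩ] (rule 2).
All other segments surface unchanged.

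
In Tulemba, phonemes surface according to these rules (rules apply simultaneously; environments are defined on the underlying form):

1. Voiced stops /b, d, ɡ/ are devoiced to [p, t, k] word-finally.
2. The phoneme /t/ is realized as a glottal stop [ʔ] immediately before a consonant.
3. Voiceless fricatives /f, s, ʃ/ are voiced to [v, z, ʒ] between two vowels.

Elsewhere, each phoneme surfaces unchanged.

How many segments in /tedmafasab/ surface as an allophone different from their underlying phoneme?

Segments that undergo a rule: /f/ → [v] (rule 3); /s/ → [z] (rule 3); /b/ → [p] (rule 1).
All other segments surface unchanged.

3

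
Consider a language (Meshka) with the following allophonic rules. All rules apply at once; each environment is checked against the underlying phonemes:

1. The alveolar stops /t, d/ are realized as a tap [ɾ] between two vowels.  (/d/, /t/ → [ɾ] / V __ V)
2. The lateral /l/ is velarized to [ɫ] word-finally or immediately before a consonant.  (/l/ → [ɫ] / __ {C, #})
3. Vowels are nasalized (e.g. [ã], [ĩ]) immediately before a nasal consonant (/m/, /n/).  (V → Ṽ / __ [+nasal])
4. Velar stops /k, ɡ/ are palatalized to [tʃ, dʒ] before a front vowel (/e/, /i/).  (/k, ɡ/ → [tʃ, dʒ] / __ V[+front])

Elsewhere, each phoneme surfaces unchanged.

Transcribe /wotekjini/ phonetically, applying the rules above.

[woɾekjĩni]

/o/ — between /w/ and /t/; rule 3 does not apply here → [o].
Rule 1 applies to /t/ (between /o/ and /e/: between two vowels) → [ɾ].
/e/ (between /t/ and /k/) is in the target of rule 3 but the environment (before a nasal consonant) is not met → [e].
/k/ (between /e/ and /j/) fails the environment for rule 4, so it stays [k].
/i/ meets the environment for rule 3 (before a nasal consonant) → [ĩ].
/i/ (word-final) is in the target of rule 3 but the environment (before a nasal consonant) is not met → [i].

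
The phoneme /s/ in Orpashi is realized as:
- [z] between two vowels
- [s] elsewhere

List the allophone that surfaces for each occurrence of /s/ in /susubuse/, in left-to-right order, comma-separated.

Occurrence 1 (position 1): no conditioning environment matches → elsewhere allophone [s].
Occurrence 2 (position 3): between two vowels → [z].
Occurrence 3 (position 7): between two vowels → [z].

[s], [z], [z]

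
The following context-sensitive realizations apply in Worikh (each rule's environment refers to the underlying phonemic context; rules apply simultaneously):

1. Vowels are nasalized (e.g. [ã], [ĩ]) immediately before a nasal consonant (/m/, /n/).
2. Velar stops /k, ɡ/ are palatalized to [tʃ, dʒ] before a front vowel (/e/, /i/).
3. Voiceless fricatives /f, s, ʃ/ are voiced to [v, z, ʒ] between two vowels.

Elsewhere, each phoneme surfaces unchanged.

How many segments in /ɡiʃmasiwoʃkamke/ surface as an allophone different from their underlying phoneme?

Segments that undergo a rule: /ɡ/ → [dʒ] (rule 2); /s/ → [z] (rule 3); /a/ → [ã] (rule 1); /k/ → [tʃ] (rule 2).
All other segments surface unchanged.

4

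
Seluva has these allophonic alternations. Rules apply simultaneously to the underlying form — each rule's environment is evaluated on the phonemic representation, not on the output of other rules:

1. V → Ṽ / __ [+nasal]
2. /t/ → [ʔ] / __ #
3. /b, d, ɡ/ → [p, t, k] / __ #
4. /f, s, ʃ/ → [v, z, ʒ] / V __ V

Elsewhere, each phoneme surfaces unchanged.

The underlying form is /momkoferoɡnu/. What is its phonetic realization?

[mõmkoveroɡnu]

/m/ (word-initial): no rule targets it → [m].
Rule 1 applies to /o/ (between /m/ and /m/: before a nasal consonant) → [õ].
/m/ stays [m].
/k/ stays [k].
/o/ (between /k/ and /f/): rule 1 targets it, but not before a nasal consonant → unchanged [o].
/f/ (between /o/ and /e/) occurs between two vowels → [v] by rule 4.
/e/ (between /f/ and /r/) is in the target of rule 1 but the environment (before a nasal consonant) is not met → [e].
/r/ stays [r].
/o/ (between /r/ and /ɡ/): rule 1 targets it, but not before a nasal consonant → unchanged [o].
/ɡ/ — between /o/ and /n/; rule 3 does not apply here → [ɡ].
/n/ (between /ɡ/ and /u/): no rule targets it → [n].
/u/ (word-final) is in the target of rule 1 but the environment (before a nasal consonant) is not met → [u].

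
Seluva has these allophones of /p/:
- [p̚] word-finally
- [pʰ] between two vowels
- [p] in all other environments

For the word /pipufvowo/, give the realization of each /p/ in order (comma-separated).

Occurrence 1 (position 1): no conditioning environment matches → elsewhere allophone [p].
Occurrence 2 (position 3): between two vowels → [pʰ].

[p], [pʰ]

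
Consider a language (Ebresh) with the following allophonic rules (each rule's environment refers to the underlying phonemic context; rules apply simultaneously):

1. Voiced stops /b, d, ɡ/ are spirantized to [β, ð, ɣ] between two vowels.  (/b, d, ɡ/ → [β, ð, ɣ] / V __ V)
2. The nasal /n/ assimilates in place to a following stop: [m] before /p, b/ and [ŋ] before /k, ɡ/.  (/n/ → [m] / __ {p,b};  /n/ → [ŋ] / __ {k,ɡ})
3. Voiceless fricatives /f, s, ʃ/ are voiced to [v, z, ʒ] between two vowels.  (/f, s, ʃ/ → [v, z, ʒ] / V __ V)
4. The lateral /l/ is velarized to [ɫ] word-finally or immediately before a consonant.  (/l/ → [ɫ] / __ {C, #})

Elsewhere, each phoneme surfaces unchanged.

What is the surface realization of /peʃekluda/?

/ʃ/ (between /e/ and /e/) occurs between two vowels → [ʒ] by rule 3.
/l/ — between /k/ and /u/; rule 4 does not apply here → [l].
/d/ (between /u/ and /a/) occurs between two vowels → [ð] by rule 1.

[peʒekluða]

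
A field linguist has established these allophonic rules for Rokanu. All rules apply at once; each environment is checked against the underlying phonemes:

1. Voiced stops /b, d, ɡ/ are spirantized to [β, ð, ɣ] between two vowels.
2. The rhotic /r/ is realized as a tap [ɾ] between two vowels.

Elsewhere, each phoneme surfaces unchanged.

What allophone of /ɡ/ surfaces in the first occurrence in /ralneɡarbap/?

[ɣ]

/ɡ/ (between /e/ and /a/) occurs between two vowels → [ɣ] by rule 1.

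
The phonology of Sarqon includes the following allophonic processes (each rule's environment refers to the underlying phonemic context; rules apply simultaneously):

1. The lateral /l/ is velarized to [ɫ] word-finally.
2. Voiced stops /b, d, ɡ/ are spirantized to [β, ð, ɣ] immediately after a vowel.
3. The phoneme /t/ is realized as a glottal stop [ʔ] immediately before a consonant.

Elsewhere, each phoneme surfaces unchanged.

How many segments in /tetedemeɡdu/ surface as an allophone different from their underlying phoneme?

2

Segments that undergo a rule: /d/ → [ð] (rule 2); /ɡ/ → [ɣ] (rule 2).
All other segments surface unchanged.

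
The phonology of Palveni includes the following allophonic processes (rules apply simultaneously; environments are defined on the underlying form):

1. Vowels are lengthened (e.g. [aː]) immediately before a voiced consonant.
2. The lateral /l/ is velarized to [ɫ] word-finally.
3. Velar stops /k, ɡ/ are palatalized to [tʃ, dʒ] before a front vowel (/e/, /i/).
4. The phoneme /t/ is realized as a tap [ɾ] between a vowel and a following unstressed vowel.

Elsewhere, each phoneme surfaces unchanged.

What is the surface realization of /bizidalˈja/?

[biːziːdaːlˈja]

/b/ stays [b].
/i/ (between /b/ and /z/): before a voiced consonant, so rule 1 applies → [iː].
/z/ (between /i/ and /i/) is unaffected → [z].
/i/ (between /z/ and /d/) occurs before a voiced consonant → [iː] by rule 1.
/d/ (between /i/ and /a/) is unaffected → [d].
/a/ — between /d/ and /l/, before a voiced consonant — surfaces as [aː] (rule 1).
/l/ (between /a/ and /j/) fails the environment for rule 2, so it stays [l].
/j/ — not in any rule's target class → [j].
/a/ — word-final; rule 1 does not apply here → [a].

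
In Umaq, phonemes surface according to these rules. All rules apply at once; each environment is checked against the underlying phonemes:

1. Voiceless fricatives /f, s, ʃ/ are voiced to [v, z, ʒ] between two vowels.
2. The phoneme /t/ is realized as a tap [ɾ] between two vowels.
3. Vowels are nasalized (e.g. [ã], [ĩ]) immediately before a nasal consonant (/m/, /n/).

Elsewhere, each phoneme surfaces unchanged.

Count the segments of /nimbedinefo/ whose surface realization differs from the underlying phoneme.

3

Segments that undergo a rule: /i/ → [ĩ] (rule 3); /i/ → [ĩ] (rule 3); /f/ → [v] (rule 1).
All other segments surface unchanged.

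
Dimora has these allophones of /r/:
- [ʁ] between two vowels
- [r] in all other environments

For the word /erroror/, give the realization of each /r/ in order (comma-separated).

Occurrence 1 (position 2): no conditioning environment matches → elsewhere allophone [r].
Occurrence 2 (position 3): no conditioning environment matches → elsewhere allophone [r].
Occurrence 3 (position 5): between two vowels → [ʁ].
Occurrence 4 (position 7): no conditioning environment matches → elsewhere allophone [r].

[r], [r], [ʁ], [r]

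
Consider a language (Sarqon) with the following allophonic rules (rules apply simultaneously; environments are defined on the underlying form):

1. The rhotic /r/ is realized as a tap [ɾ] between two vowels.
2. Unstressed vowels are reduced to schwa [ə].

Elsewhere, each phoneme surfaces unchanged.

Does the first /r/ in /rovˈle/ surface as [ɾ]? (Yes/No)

/r/ — word-initial; rule 1 does not apply here → [r].
The actual realization is [r], not [ɾ].

No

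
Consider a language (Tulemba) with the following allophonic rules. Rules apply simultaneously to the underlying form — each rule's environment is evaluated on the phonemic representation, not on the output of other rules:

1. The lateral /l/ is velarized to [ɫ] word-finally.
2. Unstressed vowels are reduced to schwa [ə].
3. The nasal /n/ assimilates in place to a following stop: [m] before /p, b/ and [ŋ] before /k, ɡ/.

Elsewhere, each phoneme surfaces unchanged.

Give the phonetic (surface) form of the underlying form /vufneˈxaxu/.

/u/ — between /v/ and /f/, in an unstressed syllable — surfaces as [ə] (rule 2).
/n/ — between /f/ and /e/; rule 3 does not apply here → [n].
/e/ meets the environment for rule 2 (in an unstressed syllable) → [ə].
/a/ (between /x/ and /x/) is in the target of rule 2 but the environment (in an unstressed syllable) is not met → [a].
/u/ — word-final, in an unstressed syllable — surfaces as [ə] (rule 2).

[vəfnəˈxaxə]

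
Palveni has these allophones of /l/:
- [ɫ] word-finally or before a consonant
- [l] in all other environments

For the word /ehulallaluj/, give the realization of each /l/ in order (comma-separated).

Occurrence 1 (position 4): no conditioning environment matches → elsewhere allophone [l].
Occurrence 2 (position 6): word-finally or before a consonant → [ɫ].
Occurrence 3 (position 7): no conditioning environment matches → elsewhere allophone [l].
Occurrence 4 (position 9): no conditioning environment matches → elsewhere allophone [l].

[l], [ɫ], [l], [l]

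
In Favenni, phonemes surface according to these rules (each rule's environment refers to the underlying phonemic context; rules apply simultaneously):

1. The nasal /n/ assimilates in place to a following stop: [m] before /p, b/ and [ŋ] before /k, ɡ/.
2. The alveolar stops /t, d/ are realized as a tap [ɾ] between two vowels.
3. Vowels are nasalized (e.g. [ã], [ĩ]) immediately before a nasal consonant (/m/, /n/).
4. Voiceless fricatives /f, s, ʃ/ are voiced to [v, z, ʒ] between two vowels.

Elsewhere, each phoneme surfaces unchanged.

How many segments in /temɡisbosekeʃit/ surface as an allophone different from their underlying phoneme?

3

Segments that undergo a rule: /e/ → [ẽ] (rule 3); /s/ → [z] (rule 4); /ʃ/ → [ʒ] (rule 4).
All other segments surface unchanged.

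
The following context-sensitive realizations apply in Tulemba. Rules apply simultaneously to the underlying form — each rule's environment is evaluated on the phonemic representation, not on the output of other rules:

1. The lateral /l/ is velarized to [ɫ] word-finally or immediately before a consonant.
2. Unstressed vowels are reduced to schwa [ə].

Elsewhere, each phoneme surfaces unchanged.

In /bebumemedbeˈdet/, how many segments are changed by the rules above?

Segments that undergo a rule: /e/ → [ə] (rule 2); /u/ → [ə] (rule 2); /e/ → [ə] (rule 2); /e/ → [ə] (rule 2); /e/ → [ə] (rule 2).
All other segments surface unchanged.

5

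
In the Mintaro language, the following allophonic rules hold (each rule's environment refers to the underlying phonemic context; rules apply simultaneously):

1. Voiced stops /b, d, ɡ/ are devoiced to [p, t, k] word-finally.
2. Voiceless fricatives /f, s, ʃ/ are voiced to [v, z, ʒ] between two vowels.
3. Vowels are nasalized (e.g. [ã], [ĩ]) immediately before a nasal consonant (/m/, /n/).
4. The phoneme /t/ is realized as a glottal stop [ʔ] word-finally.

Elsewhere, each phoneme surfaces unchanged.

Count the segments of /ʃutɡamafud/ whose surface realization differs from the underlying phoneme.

Segments that undergo a rule: /a/ → [ã] (rule 3); /f/ → [v] (rule 2); /d/ → [t] (rule 1).
All other segments surface unchanged.

3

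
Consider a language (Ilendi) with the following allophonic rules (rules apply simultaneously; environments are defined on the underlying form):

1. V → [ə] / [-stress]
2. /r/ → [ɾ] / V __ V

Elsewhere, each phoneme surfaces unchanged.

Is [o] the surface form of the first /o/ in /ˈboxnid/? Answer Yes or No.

/o/ (between /b/ and /x/) is in the target of rule 1 but the environment (in an unstressed syllable) is not met → [o].
The actual realization is [o], which matches [o].

Yes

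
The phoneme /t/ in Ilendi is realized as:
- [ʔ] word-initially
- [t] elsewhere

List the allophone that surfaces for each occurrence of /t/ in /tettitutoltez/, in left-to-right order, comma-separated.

Occurrence 1 (position 1): word-initially → [ʔ].
Occurrence 2 (position 3): no conditioning environment matches → elsewhere allophone [t].
Occurrence 3 (position 4): no conditioning environment matches → elsewhere allophone [t].
Occurrence 4 (position 6): no conditioning environment matches → elsewhere allophone [t].
Occurrence 5 (position 8): no conditioning environment matches → elsewhere allophone [t].
Occurrence 6 (position 11): no conditioning environment matches → elsewhere allophone [t].

[ʔ], [t], [t], [t], [t], [t]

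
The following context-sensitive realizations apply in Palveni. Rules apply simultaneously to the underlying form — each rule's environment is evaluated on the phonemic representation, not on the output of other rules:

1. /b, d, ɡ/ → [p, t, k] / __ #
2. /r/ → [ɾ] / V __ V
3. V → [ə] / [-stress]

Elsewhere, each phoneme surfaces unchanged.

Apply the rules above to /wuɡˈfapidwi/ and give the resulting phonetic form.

/w/ stays [w].
/u/ (between /w/ and /ɡ/) occurs in an unstressed syllable → [ə] by rule 3.
/ɡ/ — between /u/ and /f/; rule 1 does not apply here → [ɡ].
/f/ — not in any rule's target class → [f].
/a/ — between /f/ and /p/; rule 3 does not apply here → [a].
/p/ (between /a/ and /i/) is unaffected → [p].
/i/ — between /p/ and /d/, in an unstressed syllable — surfaces as [ə] (rule 3).
/d/ — between /i/ and /w/; rule 1 does not apply here → [d].
/w/ (between /d/ and /i/) is unaffected → [w].
Rule 3 applies to /i/ (word-final: in an unstressed syllable) → [ə].

[wəɡˈfapədwə]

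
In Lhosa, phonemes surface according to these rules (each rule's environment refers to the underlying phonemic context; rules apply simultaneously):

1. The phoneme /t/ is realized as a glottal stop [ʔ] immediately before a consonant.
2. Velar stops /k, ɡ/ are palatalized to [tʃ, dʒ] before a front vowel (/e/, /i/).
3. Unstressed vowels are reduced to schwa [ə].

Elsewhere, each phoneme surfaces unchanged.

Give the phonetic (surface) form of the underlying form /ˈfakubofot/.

/a/ (between /f/ and /k/): rule 3 targets it, but not in an unstressed syllable → unchanged [a].
/k/ — between /a/ and /u/; rule 2 does not apply here → [k].
/u/ meets the environment for rule 3 (in an unstressed syllable) → [ə].
/o/ — between /b/ and /f/, in an unstressed syllable — surfaces as [ə] (rule 3).
/o/ (between /f/ and /t/): in an unstressed syllable, so rule 3 applies → [ə].
/t/ (word-final) fails the environment for rule 1, so it stays [t].

[ˈfakəbəfət]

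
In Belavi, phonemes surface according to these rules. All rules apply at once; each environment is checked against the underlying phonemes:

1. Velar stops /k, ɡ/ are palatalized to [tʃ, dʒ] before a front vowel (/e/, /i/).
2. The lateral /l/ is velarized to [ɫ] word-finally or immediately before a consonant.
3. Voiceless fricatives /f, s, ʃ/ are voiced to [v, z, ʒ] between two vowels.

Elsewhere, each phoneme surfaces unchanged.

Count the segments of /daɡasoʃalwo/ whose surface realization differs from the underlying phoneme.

Segments that undergo a rule: /s/ → [z] (rule 3); /ʃ/ → [ʒ] (rule 3); /l/ → [ɫ] (rule 2).
All other segments surface unchanged.

3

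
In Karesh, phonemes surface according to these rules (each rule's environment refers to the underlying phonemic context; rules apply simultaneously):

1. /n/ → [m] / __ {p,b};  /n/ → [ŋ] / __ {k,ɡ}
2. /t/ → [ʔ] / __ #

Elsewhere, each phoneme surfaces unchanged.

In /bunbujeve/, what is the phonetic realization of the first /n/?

[m]

/n/ meets the environment for rule 1 (before a labial or velar stop) → [m].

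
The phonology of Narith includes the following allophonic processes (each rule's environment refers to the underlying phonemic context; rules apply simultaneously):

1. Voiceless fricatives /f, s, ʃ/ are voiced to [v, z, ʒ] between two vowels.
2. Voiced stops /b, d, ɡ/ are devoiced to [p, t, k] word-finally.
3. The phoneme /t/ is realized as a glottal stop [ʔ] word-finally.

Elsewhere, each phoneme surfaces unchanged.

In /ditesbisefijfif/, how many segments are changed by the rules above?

2

Segments that undergo a rule: /s/ → [z] (rule 1); /f/ → [v] (rule 1).
All other segments surface unchanged.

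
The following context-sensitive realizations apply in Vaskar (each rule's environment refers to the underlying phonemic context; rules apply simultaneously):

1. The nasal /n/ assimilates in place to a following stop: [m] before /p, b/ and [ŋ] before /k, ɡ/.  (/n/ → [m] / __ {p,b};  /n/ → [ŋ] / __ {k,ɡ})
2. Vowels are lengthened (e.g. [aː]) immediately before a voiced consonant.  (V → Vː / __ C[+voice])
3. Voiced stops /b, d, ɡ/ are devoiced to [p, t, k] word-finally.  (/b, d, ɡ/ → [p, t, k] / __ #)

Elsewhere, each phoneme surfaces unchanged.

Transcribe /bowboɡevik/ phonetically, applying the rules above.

/b/ (word-initial) fails the environment for rule 3, so it stays [b].
/o/ (between /b/ and /w/) occurs before a voiced consonant → [oː] by rule 2.
/w/ stays [w].
/b/ (between /w/ and /o/) fails the environment for rule 3, so it stays [b].
/o/ meets the environment for rule 2 (before a voiced consonant) → [oː].
/ɡ/ (between /o/ and /e/) is in the target of rule 3 but the environment (word-finally) is not met → [ɡ].
/e/ (between /ɡ/ and /v/): before a voiced consonant, so rule 2 applies → [eː].
/v/ — not in any rule's target class → [v].
/i/ — between /v/ and /k/; rule 2 does not apply here → [i].
/k/ stays [k].

[boːwboːɡeːvik]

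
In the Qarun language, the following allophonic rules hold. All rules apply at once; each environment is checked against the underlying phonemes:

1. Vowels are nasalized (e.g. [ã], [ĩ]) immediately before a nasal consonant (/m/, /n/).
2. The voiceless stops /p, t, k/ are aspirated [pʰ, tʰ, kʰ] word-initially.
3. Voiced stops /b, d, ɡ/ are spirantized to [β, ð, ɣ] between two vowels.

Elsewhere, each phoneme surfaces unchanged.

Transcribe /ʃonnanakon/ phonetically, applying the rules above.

/ʃ/ (word-initial) is unaffected → [ʃ].
/o/ (between /ʃ/ and /n/): before a nasal consonant, so rule 1 applies → [õ].
/n/ stays [n].
/n/ stays [n].
/a/ meets the environment for rule 1 (before a nasal consonant) → [ã].
/n/ — not in any rule's target class → [n].
/a/ (between /n/ and /k/): rule 1 targets it, but not before a nasal consonant → unchanged [a].
/k/ (between /a/ and /o/) fails the environment for rule 2, so it stays [k].
/o/ (between /k/ and /n/): before a nasal consonant, so rule 1 applies → [õ].
/n/ (word-final): no rule targets it → [n].

[ʃõnnãnakõn]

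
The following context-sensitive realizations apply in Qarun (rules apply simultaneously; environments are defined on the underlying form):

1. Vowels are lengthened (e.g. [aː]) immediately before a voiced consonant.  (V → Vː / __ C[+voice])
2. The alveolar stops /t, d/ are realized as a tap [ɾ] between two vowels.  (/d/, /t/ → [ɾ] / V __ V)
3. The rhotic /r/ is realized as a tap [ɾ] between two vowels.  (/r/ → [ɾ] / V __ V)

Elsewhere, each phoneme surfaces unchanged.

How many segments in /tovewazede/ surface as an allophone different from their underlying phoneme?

Segments that undergo a rule: /o/ → [oː] (rule 1); /e/ → [eː] (rule 1); /a/ → [aː] (rule 1); /e/ → [eː] (rule 1); /d/ → [ɾ] (rule 2).
All other segments surface unchanged.

5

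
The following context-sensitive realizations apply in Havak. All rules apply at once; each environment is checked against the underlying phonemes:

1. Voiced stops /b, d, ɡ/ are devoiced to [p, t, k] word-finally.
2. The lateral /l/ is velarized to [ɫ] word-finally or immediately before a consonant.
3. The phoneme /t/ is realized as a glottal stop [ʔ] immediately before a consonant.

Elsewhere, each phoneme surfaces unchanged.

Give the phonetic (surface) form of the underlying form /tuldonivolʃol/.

/t/ (word-initial): rule 3 targets it, but not immediately before a consonant → unchanged [t].
/l/ (between /u/ and /d/) occurs word-finally or immediately before a consonant → [ɫ] by rule 2.
/d/ (between /l/ and /o/) is in the target of rule 1 but the environment (word-finally) is not met → [d].
/l/ — between /o/ and /ʃ/, word-finally or immediately before a consonant — surfaces as [ɫ] (rule 2).
/l/ (word-final) occurs word-finally or immediately before a consonant → [ɫ] by rule 2.

[tuɫdonivoɫʃoɫ]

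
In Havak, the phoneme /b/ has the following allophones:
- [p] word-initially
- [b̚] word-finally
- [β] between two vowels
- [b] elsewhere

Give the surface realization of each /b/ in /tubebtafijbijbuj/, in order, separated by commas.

[β], [b], [b], [b]

Occurrence 1 (position 3): between two vowels → [β].
Occurrence 2 (position 5): no conditioning environment matches → elsewhere allophone [b].
Occurrence 3 (position 11): no conditioning environment matches → elsewhere allophone [b].
Occurrence 4 (position 14): no conditioning environment matches → elsewhere allophone [b].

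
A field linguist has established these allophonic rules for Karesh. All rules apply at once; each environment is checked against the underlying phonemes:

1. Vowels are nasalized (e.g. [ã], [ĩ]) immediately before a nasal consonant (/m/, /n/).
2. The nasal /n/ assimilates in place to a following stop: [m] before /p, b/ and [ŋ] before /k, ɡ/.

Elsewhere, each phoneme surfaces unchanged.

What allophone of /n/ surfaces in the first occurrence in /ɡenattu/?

[n]

/n/ — between /e/ and /a/; rule 2 does not apply here → [n].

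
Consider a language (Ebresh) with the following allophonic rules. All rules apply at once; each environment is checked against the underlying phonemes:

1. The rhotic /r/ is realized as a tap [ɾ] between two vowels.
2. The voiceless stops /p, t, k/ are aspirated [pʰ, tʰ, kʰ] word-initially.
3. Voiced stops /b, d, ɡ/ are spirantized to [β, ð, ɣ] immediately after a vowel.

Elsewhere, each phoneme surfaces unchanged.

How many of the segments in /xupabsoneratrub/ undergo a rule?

3

Segments that undergo a rule: /b/ → [β] (rule 3); /r/ → [ɾ] (rule 1); /b/ → [β] (rule 3).
All other segments surface unchanged.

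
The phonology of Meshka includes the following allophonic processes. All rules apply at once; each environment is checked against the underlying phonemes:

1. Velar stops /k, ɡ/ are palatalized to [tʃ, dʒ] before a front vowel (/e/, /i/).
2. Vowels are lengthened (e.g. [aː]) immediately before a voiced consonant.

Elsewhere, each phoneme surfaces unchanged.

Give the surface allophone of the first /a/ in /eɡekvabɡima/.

[aː]

Rule 2 applies to /a/ (between /v/ and /b/: before a voiced consonant) → [aː].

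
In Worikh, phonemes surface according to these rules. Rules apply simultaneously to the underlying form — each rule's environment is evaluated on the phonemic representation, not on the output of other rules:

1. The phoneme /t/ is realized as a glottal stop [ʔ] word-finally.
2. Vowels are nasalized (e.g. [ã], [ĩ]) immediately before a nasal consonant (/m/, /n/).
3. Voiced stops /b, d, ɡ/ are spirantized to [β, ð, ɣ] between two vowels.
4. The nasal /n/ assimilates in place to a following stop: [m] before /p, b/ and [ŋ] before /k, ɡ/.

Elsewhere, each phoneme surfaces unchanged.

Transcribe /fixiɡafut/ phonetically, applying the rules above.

/f/ (word-initial) is unaffected → [f].
/i/ (between /f/ and /x/): rule 2 targets it, but not before a nasal consonant → unchanged [i].
/x/ (between /i/ and /i/): no rule targets it → [x].
/i/ — between /x/ and /ɡ/; rule 2 does not apply here → [i].
/ɡ/ — between /i/ and /a/, between two vowels — surfaces as [ɣ] (rule 3).
/a/ — between /ɡ/ and /f/; rule 2 does not apply here → [a].
/f/ (between /a/ and /u/): no rule targets it → [f].
/u/ (between /f/ and /t/): rule 2 targets it, but not before a nasal consonant → unchanged [u].
Rule 1 applies to /t/ (word-final: word-finally) → [ʔ].

[fixiɣafuʔ]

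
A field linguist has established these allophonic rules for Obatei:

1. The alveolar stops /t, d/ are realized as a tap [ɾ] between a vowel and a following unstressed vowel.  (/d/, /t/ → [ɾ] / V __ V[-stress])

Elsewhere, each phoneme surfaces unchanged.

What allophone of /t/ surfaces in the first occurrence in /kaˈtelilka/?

/t/ (between /a/ and /e/) is in the target of rule 1 but the environment (between a vowel and a following unstressed vowel) is not met → [t].

[t]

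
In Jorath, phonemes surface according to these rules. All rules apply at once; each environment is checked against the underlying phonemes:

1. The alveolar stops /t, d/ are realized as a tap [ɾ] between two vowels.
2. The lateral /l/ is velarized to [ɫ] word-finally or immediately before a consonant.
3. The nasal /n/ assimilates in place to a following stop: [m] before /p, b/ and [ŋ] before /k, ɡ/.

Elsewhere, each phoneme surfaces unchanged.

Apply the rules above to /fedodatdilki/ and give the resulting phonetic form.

/d/ (between /e/ and /o/) occurs between two vowels → [ɾ] by rule 1.
/d/ (between /o/ and /a/) occurs between two vowels → [ɾ] by rule 1.
/t/ (between /a/ and /d/): rule 1 targets it, but not between two vowels → unchanged [t].
/d/ (between /t/ and /i/) is in the target of rule 1 but the environment (between two vowels) is not met → [d].
/l/ — between /i/ and /k/, word-finally or immediately before a consonant — surfaces as [ɫ] (rule 2).

[feɾoɾatdiɫki]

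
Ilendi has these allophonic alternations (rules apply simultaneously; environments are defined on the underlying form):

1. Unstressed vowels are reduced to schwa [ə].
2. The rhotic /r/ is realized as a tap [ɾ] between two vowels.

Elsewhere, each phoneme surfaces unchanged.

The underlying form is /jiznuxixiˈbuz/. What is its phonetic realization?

/j/ (word-initial): no rule targets it → [j].
/i/ (between /j/ and /z/): in an unstressed syllable, so rule 1 applies → [ə].
/z/ (between /i/ and /n/): no rule targets it → [z].
/n/ (between /z/ and /u/) is unaffected → [n].
/u/ meets the environment for rule 1 (in an unstressed syllable) → [ə].
/x/ — not in any rule's target class → [x].
Rule 1 applies to /i/ (between /x/ and /x/: in an unstressed syllable) → [ə].
/x/ stays [x].
/i/ (between /x/ and /b/): in an unstressed syllable, so rule 1 applies → [ə].
/b/ (between /i/ and /u/) is unaffected → [b].
/u/ — between /b/ and /z/; rule 1 does not apply here → [u].
/z/ (word-final) is unaffected → [z].

[jəznəxəxəˈbuz]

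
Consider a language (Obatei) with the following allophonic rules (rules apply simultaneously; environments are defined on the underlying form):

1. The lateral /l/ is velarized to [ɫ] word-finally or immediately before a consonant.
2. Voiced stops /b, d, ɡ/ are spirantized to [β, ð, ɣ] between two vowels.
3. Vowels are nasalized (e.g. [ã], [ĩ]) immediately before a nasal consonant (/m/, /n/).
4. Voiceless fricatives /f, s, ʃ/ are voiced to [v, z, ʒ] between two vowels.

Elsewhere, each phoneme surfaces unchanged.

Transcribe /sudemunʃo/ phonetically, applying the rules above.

[suðẽmũnʃo]

/s/ (word-initial) fails the environment for rule 4, so it stays [s].
/u/ (between /s/ and /d/) fails the environment for rule 3, so it stays [u].
/d/ meets the environment for rule 2 (between two vowels) → [ð].
Rule 3 applies to /e/ (between /d/ and /m/: before a nasal consonant) → [ẽ].
/m/ (between /e/ and /u/): no rule targets it → [m].
/u/ meets the environment for rule 3 (before a nasal consonant) → [ũ].
/n/ stays [n].
/ʃ/ (between /n/ and /o/) fails the environment for rule 4, so it stays [ʃ].
/o/ — word-final; rule 3 does not apply here → [o].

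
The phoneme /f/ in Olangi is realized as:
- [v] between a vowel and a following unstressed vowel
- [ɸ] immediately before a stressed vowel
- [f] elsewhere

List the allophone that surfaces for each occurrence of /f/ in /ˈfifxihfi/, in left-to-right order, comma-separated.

[ɸ], [f], [f]

Occurrence 1 (position 1): immediately before a stressed vowel → [ɸ].
Occurrence 2 (position 3): no conditioning environment matches → elsewhere allophone [f].
Occurrence 3 (position 7): no conditioning environment matches → elsewhere allophone [f].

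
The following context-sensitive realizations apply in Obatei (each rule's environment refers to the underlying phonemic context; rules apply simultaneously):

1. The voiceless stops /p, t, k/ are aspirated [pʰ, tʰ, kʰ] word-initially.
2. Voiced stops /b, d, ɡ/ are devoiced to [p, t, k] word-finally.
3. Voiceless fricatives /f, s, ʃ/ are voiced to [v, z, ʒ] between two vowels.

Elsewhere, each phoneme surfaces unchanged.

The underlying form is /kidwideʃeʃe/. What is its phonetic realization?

/k/ (word-initial): word-initially, so rule 1 applies → [kʰ].
/i/ (between /k/ and /d/): no rule targets it → [i].
/d/ (between /i/ and /w/) is in the target of rule 2 but the environment (word-finally) is not met → [d].
/w/ — not in any rule's target class → [w].
/i/ (between /w/ and /d/) is unaffected → [i].
/d/ (between /i/ and /e/) fails the environment for rule 2, so it stays [d].
/e/ (between /d/ and /ʃ/): no rule targets it → [e].
/ʃ/ (between /e/ and /e/) occurs between two vowels → [ʒ] by rule 3.
/e/ (between /ʃ/ and /ʃ/): no rule targets it → [e].
/ʃ/ meets the environment for rule 3 (between two vowels) → [ʒ].
/e/ — not in any rule's target class → [e].

[kʰidwideʒeʒe]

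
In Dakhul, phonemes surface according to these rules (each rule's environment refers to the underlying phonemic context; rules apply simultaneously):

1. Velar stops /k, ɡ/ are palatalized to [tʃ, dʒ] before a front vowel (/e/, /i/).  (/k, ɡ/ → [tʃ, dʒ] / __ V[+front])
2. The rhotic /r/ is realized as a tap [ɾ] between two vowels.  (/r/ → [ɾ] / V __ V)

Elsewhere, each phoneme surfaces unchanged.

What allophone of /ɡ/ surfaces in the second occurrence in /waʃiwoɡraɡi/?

/ɡ/ meets the environment for rule 1 (before a front vowel) → [dʒ].

[dʒ]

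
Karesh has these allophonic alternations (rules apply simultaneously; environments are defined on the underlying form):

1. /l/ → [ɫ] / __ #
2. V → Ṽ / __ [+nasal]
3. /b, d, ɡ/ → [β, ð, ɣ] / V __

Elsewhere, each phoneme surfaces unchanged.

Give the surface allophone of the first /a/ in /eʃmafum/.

/a/ (between /m/ and /f/): rule 2 targets it, but not before a nasal consonant → unchanged [a].

[a]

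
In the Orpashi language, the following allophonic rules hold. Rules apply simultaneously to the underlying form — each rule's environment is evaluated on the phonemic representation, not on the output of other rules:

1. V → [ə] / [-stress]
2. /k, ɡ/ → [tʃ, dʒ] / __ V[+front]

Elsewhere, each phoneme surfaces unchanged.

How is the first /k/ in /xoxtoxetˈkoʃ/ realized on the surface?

[k]

/k/ (between /t/ and /o/) is in the target of rule 2 but the environment (before a front vowel) is not met → [k].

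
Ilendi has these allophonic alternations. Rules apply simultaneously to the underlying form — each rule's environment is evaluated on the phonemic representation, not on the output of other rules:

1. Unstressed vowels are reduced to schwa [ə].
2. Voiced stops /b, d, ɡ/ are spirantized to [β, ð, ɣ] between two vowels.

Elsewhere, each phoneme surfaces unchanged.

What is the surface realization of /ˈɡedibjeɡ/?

/ɡ/ (word-initial) fails the environment for rule 2, so it stays [ɡ].
/e/ (between /ɡ/ and /d/) fails the environment for rule 1, so it stays [e].
/d/ meets the environment for rule 2 (between two vowels) → [ð].
/i/ — between /d/ and /b/, in an unstressed syllable — surfaces as [ə] (rule 1).
/b/ (between /i/ and /j/) is in the target of rule 2 but the environment (between two vowels) is not met → [b].
/j/ (between /b/ and /e/): no rule targets it → [j].
/e/ — between /j/ and /ɡ/, in an unstressed syllable — surfaces as [ə] (rule 1).
/ɡ/ (word-final) fails the environment for rule 2, so it stays [ɡ].

[ˈɡeðəbjəɡ]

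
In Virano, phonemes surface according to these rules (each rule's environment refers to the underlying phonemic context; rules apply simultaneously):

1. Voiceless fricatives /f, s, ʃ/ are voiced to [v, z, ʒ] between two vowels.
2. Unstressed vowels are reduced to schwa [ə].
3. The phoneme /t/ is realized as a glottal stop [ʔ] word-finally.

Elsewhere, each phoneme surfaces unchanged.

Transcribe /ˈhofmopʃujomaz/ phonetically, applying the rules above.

[ˈhofməpʃəjəməz]

/h/ stays [h].
/o/ — between /h/ and /f/; rule 2 does not apply here → [o].
/f/ (between /o/ and /m/) fails the environment for rule 1, so it stays [f].
/m/ (between /f/ and /o/): no rule targets it → [m].
/o/ (between /m/ and /p/) occurs in an unstressed syllable → [ə] by rule 2.
/p/ stays [p].
/ʃ/ (between /p/ and /u/): rule 1 targets it, but not between two vowels → unchanged [ʃ].
/u/ (between /ʃ/ and /j/): in an unstressed syllable, so rule 2 applies → [ə].
/j/ (between /u/ and /o/) is unaffected → [j].
/o/ (between /j/ and /m/) occurs in an unstressed syllable → [ə] by rule 2.
/m/ (between /o/ and /a/) is unaffected → [m].
Rule 2 applies to /a/ (between /m/ and /z/: in an unstressed syllable) → [ə].
/z/ stays [z].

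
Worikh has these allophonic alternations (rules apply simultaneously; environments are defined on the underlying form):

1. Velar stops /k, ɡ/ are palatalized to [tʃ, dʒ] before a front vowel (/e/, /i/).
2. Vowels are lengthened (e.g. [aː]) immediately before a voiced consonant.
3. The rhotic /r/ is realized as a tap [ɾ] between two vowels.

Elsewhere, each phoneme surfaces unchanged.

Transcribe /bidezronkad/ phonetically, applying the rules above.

[biːdeːzroːnkaːd]

/b/ (word-initial): no rule targets it → [b].
/i/ (between /b/ and /d/): before a voiced consonant, so rule 2 applies → [iː].
/d/ stays [d].
/e/ — between /d/ and /z/, before a voiced consonant — surfaces as [eː] (rule 2).
/z/ (between /e/ and /r/) is unaffected → [z].
/r/ (between /z/ and /o/) fails the environment for rule 3, so it stays [r].
/o/ (between /r/ and /n/): before a voiced consonant, so rule 2 applies → [oː].
/n/ (between /o/ and /k/) is unaffected → [n].
/k/ (between /n/ and /a/): rule 1 targets it, but not before a front vowel → unchanged [k].
/a/ (between /k/ and /d/) occurs before a voiced consonant → [aː] by rule 2.
/d/ — not in any rule's target class → [d].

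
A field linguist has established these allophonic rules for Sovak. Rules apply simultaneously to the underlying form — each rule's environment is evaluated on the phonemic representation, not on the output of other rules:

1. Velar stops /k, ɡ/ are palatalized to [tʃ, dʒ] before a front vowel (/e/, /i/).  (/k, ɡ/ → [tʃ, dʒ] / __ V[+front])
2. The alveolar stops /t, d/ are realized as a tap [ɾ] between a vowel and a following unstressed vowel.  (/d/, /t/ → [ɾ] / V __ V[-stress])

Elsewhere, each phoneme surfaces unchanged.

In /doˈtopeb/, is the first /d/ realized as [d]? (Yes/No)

Yes

/d/ (word-initial) is in the target of rule 2 but the environment (between a vowel and a following unstressed vowel) is not met → [d].
The actual realization is [d], which matches [d].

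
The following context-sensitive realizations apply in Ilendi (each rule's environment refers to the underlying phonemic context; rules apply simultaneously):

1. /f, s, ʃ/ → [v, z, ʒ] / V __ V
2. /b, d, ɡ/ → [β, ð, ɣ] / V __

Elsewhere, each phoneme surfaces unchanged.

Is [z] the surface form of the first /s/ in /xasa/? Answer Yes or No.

/s/ (between /a/ and /a/): between two vowels, so rule 1 applies → [z].
The actual realization is [z], which matches [z].

Yes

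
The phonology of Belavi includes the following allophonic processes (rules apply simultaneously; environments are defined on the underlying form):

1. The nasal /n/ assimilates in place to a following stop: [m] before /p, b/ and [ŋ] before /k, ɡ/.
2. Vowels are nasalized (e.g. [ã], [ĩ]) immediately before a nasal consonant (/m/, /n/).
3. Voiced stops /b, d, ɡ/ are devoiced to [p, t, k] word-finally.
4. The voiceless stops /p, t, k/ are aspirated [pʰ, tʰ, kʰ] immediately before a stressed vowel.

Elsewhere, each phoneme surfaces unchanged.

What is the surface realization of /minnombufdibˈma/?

[mĩnnõmbufdibˈma]

/m/ (word-initial): no rule targets it → [m].
/i/ (between /m/ and /n/) occurs before a nasal consonant → [ĩ] by rule 2.
/n/ (between /i/ and /n/) fails the environment for rule 1, so it stays [n].
/n/ (between /n/ and /o/): rule 1 targets it, but not before a labial or velar stop → unchanged [n].
Rule 2 applies to /o/ (between /n/ and /m/: before a nasal consonant) → [õ].
/m/ (between /o/ and /b/) is unaffected → [m].
/b/ — between /m/ and /u/; rule 3 does not apply here → [b].
/u/ (between /b/ and /f/) is in the target of rule 2 but the environment (before a nasal consonant) is not met → [u].
/f/ (between /u/ and /d/) is unaffected → [f].
/d/ (between /f/ and /i/) fails the environment for rule 3, so it stays [d].
/i/ (between /d/ and /b/) is in the target of rule 2 but the environment (before a nasal consonant) is not met → [i].
/b/ (between /i/ and /m/): rule 3 targets it, but not word-finally → unchanged [b].
/m/ (between /b/ and /a/): no rule targets it → [m].
/a/ (word-final) is in the target of rule 2 but the environment (before a nasal consonant) is not met → [a].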